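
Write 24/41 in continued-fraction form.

Run the Euclidean algorithm on 24 and 41; the successive quotients are the partial quotients a_0, a_1, ... (each step inverts the fractional part left over by the previous one):
  24 = 0*41 + 24, so a_0 = 0.
  41 = 1*24 + 17, so a_1 = 1.
  24 = 1*17 + 7, so a_2 = 1.
  17 = 2*7 + 3, so a_3 = 2.
  7 = 2*3 + 1, so a_4 = 2.
  3 = 3*1 + 0, so a_5 = 3.
The remainder reaches 0 after 6 divisions, so the expansion has 6 partial quotients, read off in order.

[0; 1, 1, 2, 2, 3]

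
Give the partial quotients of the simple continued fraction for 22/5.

[4; 2, 2]

Run the Euclidean algorithm on 22 and 5; the successive quotients are the partial quotients a_0, a_1, ... (each step inverts the fractional part left over by the previous one):
  22 = 4*5 + 2, so a_0 = 4.
  5 = 2*2 + 1, so a_1 = 2.
  2 = 2*1 + 0, so a_2 = 2.
The remainder reaches 0 after 3 divisions, so the expansion has 3 partial quotients, read off in order.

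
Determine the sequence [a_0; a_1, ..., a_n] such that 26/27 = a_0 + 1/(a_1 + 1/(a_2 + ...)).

Run the Euclidean algorithm on 26 and 27; the successive quotients are the partial quotients a_0, a_1, ... (each step inverts the fractional part left over by the previous one):
  26 = 0*27 + 26, so a_0 = 0.
  27 = 1*26 + 1, so a_1 = 1.
  26 = 26*1 + 0, so a_2 = 26.
The remainder reaches 0 after 3 divisions, so the expansion has 3 partial quotients, read off in order.

[0; 1, 26]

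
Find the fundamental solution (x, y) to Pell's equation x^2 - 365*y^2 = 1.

First expand sqrt(365) as a continued fraction. With x_i = (sqrt(365) + m_i)/d_i and (m_0, d_0) = (0, 1): a_0 = floor(sqrt(365)) = 19, since 19^2 = 361 <= 365 < 400 = 20^2.
Iterate m_{i+1} = d_i*a_i - m_i, d_{i+1} = (365 - m_{i+1}^2)/d_i, a_{i+1} = floor((a_0 + m_{i+1})/d_{i+1}):
  m_1 = 1*19 - 0 = 19, d_1 = (365 - 19^2)/1 = 4/1 = 4, a_1 = floor((19 + 19)/4) = 9.
  m_2 = 4*9 - 19 = 17, d_2 = (365 - 17^2)/4 = 76/4 = 19, a_2 = floor((19 + 17)/19) = 1.
  m_3 = 19*1 - 17 = 2, d_3 = (365 - 2^2)/19 = 361/19 = 19, a_3 = floor((19 + 2)/19) = 1.
  m_4 = 19*1 - 2 = 17, d_4 = (365 - 17^2)/19 = 76/19 = 4, a_4 = floor((19 + 17)/4) = 9.
  m_5 = 4*9 - 17 = 19, d_5 = (365 - 19^2)/4 = 4/4 = 1, a_5 = floor((19 + 19)/1) = 38.
  m_6 = 1*38 - 19 = 19, d_6 = (365 - 19^2)/1 = 4/1 = 4: (m_6, d_6) = (m_1, d_1) = (19, 4), so from here the quotients repeat a_1, ..., a_5; the period length is 5.
So sqrt(365) = [19; (9, 1, 1, 9, 38)] with period length k = 5.
k is odd, so (p_{k-1}, q_{k-1}) only solves x^2 - 365y^2 = -1 and the fundamental solution of x^2 - 365y^2 = 1 is (p_{2k-1}, q_{2k-1}) = (p_9, q_9); compute convergents through index 9, running through the period twice.
Convergents (p_i = a_i*p_{i-1} + p_{i-2}, q_i = a_i*q_{i-1} + q_{i-2} with p_{-2}=0, p_{-1}=1, q_{-2}=1, q_{-1}=0):
  i=0: a_0=19, p_0 = 19*1 + 0 = 19, q_0 = 19*0 + 1 = 1.
  i=1: a_1=9, p_1 = 9*19 + 1 = 172, q_1 = 9*1 + 0 = 9.
  i=2: a_2=1, p_2 = 1*172 + 19 = 191, q_2 = 1*9 + 1 = 10.
  i=3: a_3=1, p_3 = 1*191 + 172 = 363, q_3 = 1*10 + 9 = 19.
  i=4: a_4=9, p_4 = 9*363 + 191 = 3458, q_4 = 9*19 + 10 = 181.
  i=5: a_5=38, p_5 = 38*3458 + 363 = 131767, q_5 = 38*181 + 19 = 6897.
  i=6: a_6=9, p_6 = 9*131767 + 3458 = 1189361, q_6 = 9*6897 + 181 = 62254.
  i=7: a_7=1, p_7 = 1*1189361 + 131767 = 1321128, q_7 = 1*62254 + 6897 = 69151.
  i=8: a_8=1, p_8 = 1*1321128 + 1189361 = 2510489, q_8 = 1*69151 + 62254 = 131405.
  i=9: a_9=9, p_9 = 9*2510489 + 1321128 = 23915529, q_9 = 9*131405 + 69151 = 1251796.
Indeed p_4^2 - 365*q_4^2 = 11957764 - 11957765 = -1, not +1.
Check: 23915529^2 - 365*1251796^2 = 571952527349841 - 571952527349840 = 1, so (x, y) = (23915529, 1251796) solves the equation, and by the theorem it is the least positive solution.

(x, y) = (23915529, 1251796)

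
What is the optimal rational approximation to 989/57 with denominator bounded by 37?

Expand x = 989/57 as a continued fraction with the Euclidean algorithm:
  989 = 17*57 + 20, so a_0 = 17.
  57 = 2*20 + 17, so a_1 = 2.
  20 = 1*17 + 3, so a_2 = 1.
  17 = 5*3 + 2, so a_3 = 5.
  3 = 1*2 + 1, so a_4 = 1.
  2 = 2*1 + 0, so a_5 = 2.
so x = [17; 2, 1, 5, 1, 2].
Convergents (p_i = a_i*p_{i-1} + p_{i-2}, q_i = a_i*q_{i-1} + q_{i-2} with p_{-2}=0, p_{-1}=1, q_{-2}=1, q_{-1}=0), until the denominator exceeds 37:
  i=0: a_0=17, p_0 = 17*1 + 0 = 17, q_0 = 17*0 + 1 = 1.
  i=1: a_1=2, p_1 = 2*17 + 1 = 35, q_1 = 2*1 + 0 = 2.
  i=2: a_2=1, p_2 = 1*35 + 17 = 52, q_2 = 1*2 + 1 = 3.
  i=3: a_3=5, p_3 = 5*52 + 35 = 295, q_3 = 5*3 + 2 = 17.
  i=4: a_4=1, p_4 = 1*295 + 52 = 347, q_4 = 1*17 + 3 = 20.
  i=5: a_5=2, p_5 = 2*347 + 295 = 989, q_5 = 2*20 + 17 = 57.
q_5 = 57 > 37, so the last convergent with denominator <= 37 is p_4/q_4 = 347/20.
The closest fraction with denominator <= 37 is either p_4/q_4 or the intermediate fraction (k*p_4 + p_3)/(k*q_4 + q_3) with the largest k >= 1 whose denominator stays <= 37; these approach x as k grows, and every other convergent or intermediate fraction in range is farther away.
Largest k: floor((37 - q_3)/q_4) = floor((37 - 17)/20) = 1.
That gives (1*347 + 295)/(1*20 + 17) = 642/37.
Compare the errors: |x - 347/20| = |989*20 - 347*57|/(57*20) = 1/1140, and |x - 642/37| = |989*37 - 642*57|/(57*37) = 1/2109.
Cross-multiplying, 1*1140 = 1140 < 2109 = 1*2109, so 1/2109 is smaller: the intermediate fraction 642/37 is closer to x than 347/20.

642/37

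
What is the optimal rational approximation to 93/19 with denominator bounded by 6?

29/6

Expand x = 93/19 as a continued fraction with the Euclidean algorithm:
  93 = 4*19 + 17, so a_0 = 4.
  19 = 1*17 + 2, so a_1 = 1.
  17 = 8*2 + 1, so a_2 = 8.
  2 = 2*1 + 0, so a_3 = 2.
so x = [4; 1, 8, 2].
Convergents (p_i = a_i*p_{i-1} + p_{i-2}, q_i = a_i*q_{i-1} + q_{i-2} with p_{-2}=0, p_{-1}=1, q_{-2}=1, q_{-1}=0), until the denominator exceeds 6:
  i=0: a_0=4, p_0 = 4*1 + 0 = 4, q_0 = 4*0 + 1 = 1.
  i=1: a_1=1, p_1 = 1*4 + 1 = 5, q_1 = 1*1 + 0 = 1.
  i=2: a_2=8, p_2 = 8*5 + 4 = 44, q_2 = 8*1 + 1 = 9.
q_2 = 9 > 6, so the last convergent with denominator <= 6 is p_1/q_1 = 5/1.
The closest fraction with denominator <= 6 is either p_1/q_1 or the intermediate fraction (k*p_1 + p_0)/(k*q_1 + q_0) with the largest k >= 1 whose denominator stays <= 6; these approach x as k grows, and every other convergent or intermediate fraction in range is farther away.
Largest k: floor((6 - q_0)/q_1) = floor((6 - 1)/1) = 5.
That gives (5*5 + 4)/(5*1 + 1) = 29/6.
Compare the errors: |x - 5/1| = |93*1 - 5*19|/(19*1) = 2/19, and |x - 29/6| = |93*6 - 29*19|/(19*6) = 7/114.
Cross-multiplying, 7*19 = 133 < 228 = 2*114, so 7/114 is smaller: the intermediate fraction 29/6 is closer to x than 5/1.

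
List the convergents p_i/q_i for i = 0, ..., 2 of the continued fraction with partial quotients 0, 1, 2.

Using the convergent recurrence p_i = a_i*p_{i-1} + p_{i-2}, q_i = a_i*q_{i-1} + q_{i-2} with p_{-2}=0, p_{-1}=1, q_{-2}=1, q_{-1}=0:
  i=0: a_0=0, p_0 = 0*1 + 0 = 0, q_0 = 0*0 + 1 = 1.
  i=1: a_1=1, p_1 = 1*0 + 1 = 1, q_1 = 1*1 + 0 = 1.
  i=2: a_2=2, p_2 = 2*1 + 0 = 2, q_2 = 2*1 + 1 = 3.

0/1, 1/1, 2/3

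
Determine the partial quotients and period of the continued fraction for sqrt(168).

[12; (1, 24)]

Write x_i = (sqrt(168) + m_i)/d_i with (m_0, d_0) = (0, 1). a_0 = floor(sqrt(168)) = 12, since 12^2 = 144 <= 168 < 169 = 13^2.
Iterate m_{i+1} = d_i*a_i - m_i, d_{i+1} = (168 - m_{i+1}^2)/d_i, a_{i+1} = floor((a_0 + m_{i+1})/d_{i+1}):
  m_1 = 1*12 - 0 = 12, d_1 = (168 - 12^2)/1 = 24/1 = 24, a_1 = floor((12 + 12)/24) = 1.
  m_2 = 24*1 - 12 = 12, d_2 = (168 - 12^2)/24 = 24/24 = 1, a_2 = floor((12 + 12)/1) = 24.
  m_3 = 1*24 - 12 = 12, d_3 = (168 - 12^2)/1 = 24/1 = 24: (m_3, d_3) = (m_1, d_1) = (12, 24), so from here the quotients repeat a_1, a_2; the period length is 2.
Hence the expansion of sqrt(168) is a_0 = 12 followed by the repeating block 1, 24 (period 2).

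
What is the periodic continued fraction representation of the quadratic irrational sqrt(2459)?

Write x_i = (sqrt(2459) + m_i)/d_i with (m_0, d_0) = (0, 1). a_0 = floor(sqrt(2459)) = 49, since 49^2 = 2401 <= 2459 < 2500 = 50^2.
Iterate m_{i+1} = d_i*a_i - m_i, d_{i+1} = (2459 - m_{i+1}^2)/d_i, a_{i+1} = floor((a_0 + m_{i+1})/d_{i+1}):
  m_1 = 1*49 - 0 = 49, d_1 = (2459 - 49^2)/1 = 58/1 = 58, a_1 = floor((49 + 49)/58) = 1.
  m_2 = 58*1 - 49 = 9, d_2 = (2459 - 9^2)/58 = 2378/58 = 41, a_2 = floor((49 + 9)/41) = 1.
  m_3 = 41*1 - 9 = 32, d_3 = (2459 - 32^2)/41 = 1435/41 = 35, a_3 = floor((49 + 32)/35) = 2.
  m_4 = 35*2 - 32 = 38, d_4 = (2459 - 38^2)/35 = 1015/35 = 29, a_4 = floor((49 + 38)/29) = 3.
  m_5 = 29*3 - 38 = 49, d_5 = (2459 - 49^2)/29 = 58/29 = 2, a_5 = floor((49 + 49)/2) = 49.
  m_6 = 2*49 - 49 = 49, d_6 = (2459 - 49^2)/2 = 58/2 = 29, a_6 = floor((49 + 49)/29) = 3.
  m_7 = 29*3 - 49 = 38, d_7 = (2459 - 38^2)/29 = 1015/29 = 35, a_7 = floor((49 + 38)/35) = 2.
  m_8 = 35*2 - 38 = 32, d_8 = (2459 - 32^2)/35 = 1435/35 = 41, a_8 = floor((49 + 32)/41) = 1.
  m_9 = 41*1 - 32 = 9, d_9 = (2459 - 9^2)/41 = 2378/41 = 58, a_9 = floor((49 + 9)/58) = 1.
  m_10 = 58*1 - 9 = 49, d_10 = (2459 - 49^2)/58 = 58/58 = 1, a_10 = floor((49 + 49)/1) = 98.
  m_11 = 1*98 - 49 = 49, d_11 = (2459 - 49^2)/1 = 58/1 = 58: (m_11, d_11) = (m_1, d_1) = (49, 58), so from here the quotients repeat a_1, ..., a_10; the period length is 10.
Hence the expansion of sqrt(2459) is a_0 = 49 followed by the repeating block 1, 1, 2, 3, 49, 3, 2, 1, 1, 98 (period 10).

[49; (1, 1, 2, 3, 49, 3, 2, 1, 1, 98)]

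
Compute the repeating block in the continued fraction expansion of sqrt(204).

[14; (3, 1, 1, 6, 1, 1, 3, 28)]

Write x_i = (sqrt(204) + m_i)/d_i with (m_0, d_0) = (0, 1). a_0 = floor(sqrt(204)) = 14, since 14^2 = 196 <= 204 < 225 = 15^2.
Iterate m_{i+1} = d_i*a_i - m_i, d_{i+1} = (204 - m_{i+1}^2)/d_i, a_{i+1} = floor((a_0 + m_{i+1})/d_{i+1}):
  m_1 = 1*14 - 0 = 14, d_1 = (204 - 14^2)/1 = 8/1 = 8, a_1 = floor((14 + 14)/8) = 3.
  m_2 = 8*3 - 14 = 10, d_2 = (204 - 10^2)/8 = 104/8 = 13, a_2 = floor((14 + 10)/13) = 1.
  m_3 = 13*1 - 10 = 3, d_3 = (204 - 3^2)/13 = 195/13 = 15, a_3 = floor((14 + 3)/15) = 1.
  m_4 = 15*1 - 3 = 12, d_4 = (204 - 12^2)/15 = 60/15 = 4, a_4 = floor((14 + 12)/4) = 6.
  m_5 = 4*6 - 12 = 12, d_5 = (204 - 12^2)/4 = 60/4 = 15, a_5 = floor((14 + 12)/15) = 1.
  m_6 = 15*1 - 12 = 3, d_6 = (204 - 3^2)/15 = 195/15 = 13, a_6 = floor((14 + 3)/13) = 1.
  m_7 = 13*1 - 3 = 10, d_7 = (204 - 10^2)/13 = 104/13 = 8, a_7 = floor((14 + 10)/8) = 3.
  m_8 = 8*3 - 10 = 14, d_8 = (204 - 14^2)/8 = 8/8 = 1, a_8 = floor((14 + 14)/1) = 28.
  m_9 = 1*28 - 14 = 14, d_9 = (204 - 14^2)/1 = 8/1 = 8: (m_9, d_9) = (m_1, d_1) = (14, 8), so from here the quotients repeat a_1, ..., a_8; the period length is 8.
Hence the expansion of sqrt(204) is a_0 = 14 followed by the repeating block 3, 1, 1, 6, 1, 1, 3, 28 (period 8).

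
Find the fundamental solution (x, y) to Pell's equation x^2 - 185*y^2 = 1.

First expand sqrt(185) as a continued fraction. With x_i = (sqrt(185) + m_i)/d_i and (m_0, d_0) = (0, 1): a_0 = floor(sqrt(185)) = 13, since 13^2 = 169 <= 185 < 196 = 14^2.
Iterate m_{i+1} = d_i*a_i - m_i, d_{i+1} = (185 - m_{i+1}^2)/d_i, a_{i+1} = floor((a_0 + m_{i+1})/d_{i+1}):
  m_1 = 1*13 - 0 = 13, d_1 = (185 - 13^2)/1 = 16/1 = 16, a_1 = floor((13 + 13)/16) = 1.
  m_2 = 16*1 - 13 = 3, d_2 = (185 - 3^2)/16 = 176/16 = 11, a_2 = floor((13 + 3)/11) = 1.
  m_3 = 11*1 - 3 = 8, d_3 = (185 - 8^2)/11 = 121/11 = 11, a_3 = floor((13 + 8)/11) = 1.
  m_4 = 11*1 - 8 = 3, d_4 = (185 - 3^2)/11 = 176/11 = 16, a_4 = floor((13 + 3)/16) = 1.
  m_5 = 16*1 - 3 = 13, d_5 = (185 - 13^2)/16 = 16/16 = 1, a_5 = floor((13 + 13)/1) = 26.
  m_6 = 1*26 - 13 = 13, d_6 = (185 - 13^2)/1 = 16/1 = 16: (m_6, d_6) = (m_1, d_1) = (13, 16), so from here the quotients repeat a_1, ..., a_5; the period length is 5.
So sqrt(185) = [13; (1, 1, 1, 1, 26)] with period length k = 5.
k is odd, so (p_{k-1}, q_{k-1}) only solves x^2 - 185y^2 = -1 and the fundamental solution of x^2 - 185y^2 = 1 is (p_{2k-1}, q_{2k-1}) = (p_9, q_9); compute convergents through index 9, running through the period twice.
Convergents (p_i = a_i*p_{i-1} + p_{i-2}, q_i = a_i*q_{i-1} + q_{i-2} with p_{-2}=0, p_{-1}=1, q_{-2}=1, q_{-1}=0):
  i=0: a_0=13, p_0 = 13*1 + 0 = 13, q_0 = 13*0 + 1 = 1.
  i=1: a_1=1, p_1 = 1*13 + 1 = 14, q_1 = 1*1 + 0 = 1.
  i=2: a_2=1, p_2 = 1*14 + 13 = 27, q_2 = 1*1 + 1 = 2.
  i=3: a_3=1, p_3 = 1*27 + 14 = 41, q_3 = 1*2 + 1 = 3.
  i=4: a_4=1, p_4 = 1*41 + 27 = 68, q_4 = 1*3 + 2 = 5.
  i=5: a_5=26, p_5 = 26*68 + 41 = 1809, q_5 = 26*5 + 3 = 133.
  i=6: a_6=1, p_6 = 1*1809 + 68 = 1877, q_6 = 1*133 + 5 = 138.
  i=7: a_7=1, p_7 = 1*1877 + 1809 = 3686, q_7 = 1*138 + 133 = 271.
  i=8: a_8=1, p_8 = 1*3686 + 1877 = 5563, q_8 = 1*271 + 138 = 409.
  i=9: a_9=1, p_9 = 1*5563 + 3686 = 9249, q_9 = 1*409 + 271 = 680.
Indeed p_4^2 - 185*q_4^2 = 4624 - 4625 = -1, not +1.
Check: 9249^2 - 185*680^2 = 85544001 - 85544000 = 1, so (x, y) = (9249, 680) solves the equation, and by the theorem it is the least positive solution.

(x, y) = (9249, 680)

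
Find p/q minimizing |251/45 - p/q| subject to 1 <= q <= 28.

Expand x = 251/45 as a continued fraction with the Euclidean algorithm:
  251 = 5*45 + 26, so a_0 = 5.
  45 = 1*26 + 19, so a_1 = 1.
  26 = 1*19 + 7, so a_2 = 1.
  19 = 2*7 + 5, so a_3 = 2.
  7 = 1*5 + 2, so a_4 = 1.
  5 = 2*2 + 1, so a_5 = 2.
  2 = 2*1 + 0, so a_6 = 2.
so x = [5; 1, 1, 2, 1, 2, 2].
Convergents (p_i = a_i*p_{i-1} + p_{i-2}, q_i = a_i*q_{i-1} + q_{i-2} with p_{-2}=0, p_{-1}=1, q_{-2}=1, q_{-1}=0), until the denominator exceeds 28:
  i=0: a_0=5, p_0 = 5*1 + 0 = 5, q_0 = 5*0 + 1 = 1.
  i=1: a_1=1, p_1 = 1*5 + 1 = 6, q_1 = 1*1 + 0 = 1.
  i=2: a_2=1, p_2 = 1*6 + 5 = 11, q_2 = 1*1 + 1 = 2.
  i=3: a_3=2, p_3 = 2*11 + 6 = 28, q_3 = 2*2 + 1 = 5.
  i=4: a_4=1, p_4 = 1*28 + 11 = 39, q_4 = 1*5 + 2 = 7.
  i=5: a_5=2, p_5 = 2*39 + 28 = 106, q_5 = 2*7 + 5 = 19.
  i=6: a_6=2, p_6 = 2*106 + 39 = 251, q_6 = 2*19 + 7 = 45.
q_6 = 45 > 28, so the last convergent with denominator <= 28 is p_5/q_5 = 106/19.
The closest fraction with denominator <= 28 is either p_5/q_5 or the intermediate fraction (k*p_5 + p_4)/(k*q_5 + q_4) with the largest k >= 1 whose denominator stays <= 28; these approach x as k grows, and every other convergent or intermediate fraction in range is farther away.
Largest k: floor((28 - q_4)/q_5) = floor((28 - 7)/19) = 1.
That gives (1*106 + 39)/(1*19 + 7) = 145/26.
Compare the errors: |x - 106/19| = |251*19 - 106*45|/(45*19) = 1/855, and |x - 145/26| = |251*26 - 145*45|/(45*26) = 1/1170.
Cross-multiplying, 1*855 = 855 < 1170 = 1*1170, so 1/1170 is smaller: the intermediate fraction 145/26 is closer to x than 106/19.

145/26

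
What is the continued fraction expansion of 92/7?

[13; 7]

Run the Euclidean algorithm on 92 and 7; the successive quotients are the partial quotients a_0, a_1, ... (each step inverts the fractional part left over by the previous one):
  92 = 13*7 + 1, so a_0 = 13.
  7 = 7*1 + 0, so a_1 = 7.
The remainder reaches 0 after 2 divisions, so the expansion has 2 partial quotients, read off in order.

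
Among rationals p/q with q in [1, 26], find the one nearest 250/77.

Expand x = 250/77 as a continued fraction with the Euclidean algorithm:
  250 = 3*77 + 19, so a_0 = 3.
  77 = 4*19 + 1, so a_1 = 4.
  19 = 19*1 + 0, so a_2 = 19.
so x = [3; 4, 19].
Convergents (p_i = a_i*p_{i-1} + p_{i-2}, q_i = a_i*q_{i-1} + q_{i-2} with p_{-2}=0, p_{-1}=1, q_{-2}=1, q_{-1}=0), until the denominator exceeds 26:
  i=0: a_0=3, p_0 = 3*1 + 0 = 3, q_0 = 3*0 + 1 = 1.
  i=1: a_1=4, p_1 = 4*3 + 1 = 13, q_1 = 4*1 + 0 = 4.
  i=2: a_2=19, p_2 = 19*13 + 3 = 250, q_2 = 19*4 + 1 = 77.
q_2 = 77 > 26, so the last convergent with denominator <= 26 is p_1/q_1 = 13/4.
The closest fraction with denominator <= 26 is either p_1/q_1 or the intermediate fraction (k*p_1 + p_0)/(k*q_1 + q_0) with the largest k >= 1 whose denominator stays <= 26; these approach x as k grows, and every other convergent or intermediate fraction in range is farther away.
Largest k: floor((26 - q_0)/q_1) = floor((26 - 1)/4) = 6.
That gives (6*13 + 3)/(6*4 + 1) = 81/25.
Compare the errors: |x - 13/4| = |250*4 - 13*77|/(77*4) = 1/308, and |x - 81/25| = |250*25 - 81*77|/(77*25) = 13/1925.
Cross-multiplying, 1*1925 = 1925 < 4004 = 13*308, so 1/308 is smaller: the convergent 13/4 is closer to x than 81/25.

13/4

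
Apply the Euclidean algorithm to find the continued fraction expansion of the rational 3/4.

Run the Euclidean algorithm on 3 and 4; the successive quotients are the partial quotients a_0, a_1, ... (each step inverts the fractional part left over by the previous one):
  3 = 0*4 + 3, so a_0 = 0.
  4 = 1*3 + 1, so a_1 = 1.
  3 = 3*1 + 0, so a_2 = 3.
The remainder reaches 0 after 3 divisions, so the expansion has 3 partial quotients, read off in order.

[0; 1, 3]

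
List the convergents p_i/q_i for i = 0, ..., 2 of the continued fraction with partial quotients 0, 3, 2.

0/1, 1/3, 2/7

Using the convergent recurrence p_i = a_i*p_{i-1} + p_{i-2}, q_i = a_i*q_{i-1} + q_{i-2} with p_{-2}=0, p_{-1}=1, q_{-2}=1, q_{-1}=0:
  i=0: a_0=0, p_0 = 0*1 + 0 = 0, q_0 = 0*0 + 1 = 1.
  i=1: a_1=3, p_1 = 3*0 + 1 = 1, q_1 = 3*1 + 0 = 3.
  i=2: a_2=2, p_2 = 2*1 + 0 = 2, q_2 = 2*3 + 1 = 7.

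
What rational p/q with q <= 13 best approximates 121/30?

4/1

Expand x = 121/30 as a continued fraction with the Euclidean algorithm:
  121 = 4*30 + 1, so a_0 = 4.
  30 = 30*1 + 0, so a_1 = 30.
so x = [4; 30].
Convergents (p_i = a_i*p_{i-1} + p_{i-2}, q_i = a_i*q_{i-1} + q_{i-2} with p_{-2}=0, p_{-1}=1, q_{-2}=1, q_{-1}=0), until the denominator exceeds 13:
  i=0: a_0=4, p_0 = 4*1 + 0 = 4, q_0 = 4*0 + 1 = 1.
  i=1: a_1=30, p_1 = 30*4 + 1 = 121, q_1 = 30*1 + 0 = 30.
q_1 = 30 > 13, so the last convergent with denominator <= 13 is p_0/q_0 = 4/1.
The closest fraction with denominator <= 13 is either p_0/q_0 or the intermediate fraction (k*p_0 + p_{-1})/(k*q_0 + q_{-1}) with the largest k >= 1 whose denominator stays <= 13; these approach x as k grows, and every other convergent or intermediate fraction in range is farther away.
Largest k: floor((13 - q_{-1})/q_0) = floor((13 - 0)/1) = 13 (using the seeds p_{-1} = 1, q_{-1} = 0).
That gives (13*4 + 1)/(13*1 + 0) = 53/13.
Compare the errors: |x - 4/1| = |121*1 - 4*30|/(30*1) = 1/30, and |x - 53/13| = |121*13 - 53*30|/(30*13) = 17/390.
Cross-multiplying, 1*390 = 390 < 510 = 17*30, so 1/30 is smaller: the convergent 4/1 is closer to x than 53/13.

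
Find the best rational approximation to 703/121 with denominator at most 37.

122/21

Expand x = 703/121 as a continued fraction with the Euclidean algorithm:
  703 = 5*121 + 98, so a_0 = 5.
  121 = 1*98 + 23, so a_1 = 1.
  98 = 4*23 + 6, so a_2 = 4.
  23 = 3*6 + 5, so a_3 = 3.
  6 = 1*5 + 1, so a_4 = 1.
  5 = 5*1 + 0, so a_5 = 5.
so x = [5; 1, 4, 3, 1, 5].
Convergents (p_i = a_i*p_{i-1} + p_{i-2}, q_i = a_i*q_{i-1} + q_{i-2} with p_{-2}=0, p_{-1}=1, q_{-2}=1, q_{-1}=0), until the denominator exceeds 37:
  i=0: a_0=5, p_0 = 5*1 + 0 = 5, q_0 = 5*0 + 1 = 1.
  i=1: a_1=1, p_1 = 1*5 + 1 = 6, q_1 = 1*1 + 0 = 1.
  i=2: a_2=4, p_2 = 4*6 + 5 = 29, q_2 = 4*1 + 1 = 5.
  i=3: a_3=3, p_3 = 3*29 + 6 = 93, q_3 = 3*5 + 1 = 16.
  i=4: a_4=1, p_4 = 1*93 + 29 = 122, q_4 = 1*16 + 5 = 21.
  i=5: a_5=5, p_5 = 5*122 + 93 = 703, q_5 = 5*21 + 16 = 121.
q_5 = 121 > 37, so the last convergent with denominator <= 37 is p_4/q_4 = 122/21.
The closest fraction with denominator <= 37 is either p_4/q_4 or the intermediate fraction (k*p_4 + p_3)/(k*q_4 + q_3) with the largest k >= 1 whose denominator stays <= 37; these approach x as k grows, and every other convergent or intermediate fraction in range is farther away.
Largest k: floor((37 - q_3)/q_4) = floor((37 - 16)/21) = 1.
That gives (1*122 + 93)/(1*21 + 16) = 215/37.
Compare the errors: |x - 122/21| = |703*21 - 122*121|/(121*21) = 1/2541, and |x - 215/37| = |703*37 - 215*121|/(121*37) = 4/4477.
Cross-multiplying, 1*4477 = 4477 < 10164 = 4*2541, so 1/2541 is smaller: the convergent 122/21 is closer to x than 215/37.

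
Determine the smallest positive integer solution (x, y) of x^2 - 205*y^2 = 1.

(x, y) = (39689, 2772)

First expand sqrt(205) as a continued fraction. With x_i = (sqrt(205) + m_i)/d_i and (m_0, d_0) = (0, 1): a_0 = floor(sqrt(205)) = 14, since 14^2 = 196 <= 205 < 225 = 15^2.
Iterate m_{i+1} = d_i*a_i - m_i, d_{i+1} = (205 - m_{i+1}^2)/d_i, a_{i+1} = floor((a_0 + m_{i+1})/d_{i+1}):
  m_1 = 1*14 - 0 = 14, d_1 = (205 - 14^2)/1 = 9/1 = 9, a_1 = floor((14 + 14)/9) = 3.
  m_2 = 9*3 - 14 = 13, d_2 = (205 - 13^2)/9 = 36/9 = 4, a_2 = floor((14 + 13)/4) = 6.
  m_3 = 4*6 - 13 = 11, d_3 = (205 - 11^2)/4 = 84/4 = 21, a_3 = floor((14 + 11)/21) = 1.
  m_4 = 21*1 - 11 = 10, d_4 = (205 - 10^2)/21 = 105/21 = 5, a_4 = floor((14 + 10)/5) = 4.
  m_5 = 5*4 - 10 = 10, d_5 = (205 - 10^2)/5 = 105/5 = 21, a_5 = floor((14 + 10)/21) = 1.
  m_6 = 21*1 - 10 = 11, d_6 = (205 - 11^2)/21 = 84/21 = 4, a_6 = floor((14 + 11)/4) = 6.
  m_7 = 4*6 - 11 = 13, d_7 = (205 - 13^2)/4 = 36/4 = 9, a_7 = floor((14 + 13)/9) = 3.
  m_8 = 9*3 - 13 = 14, d_8 = (205 - 14^2)/9 = 9/9 = 1, a_8 = floor((14 + 14)/1) = 28.
  m_9 = 1*28 - 14 = 14, d_9 = (205 - 14^2)/1 = 9/1 = 9: (m_9, d_9) = (m_1, d_1) = (14, 9), so from here the quotients repeat a_1, ..., a_8; the period length is 8.
So sqrt(205) = [14; (3, 6, 1, 4, 1, 6, 3, 28)] with period length k = 8.
k is even, so the fundamental solution of x^2 - 205y^2 = 1 is (p_{k-1}, q_{k-1}) = (p_7, q_7); compute convergents through index 7.
Convergents (p_i = a_i*p_{i-1} + p_{i-2}, q_i = a_i*q_{i-1} + q_{i-2} with p_{-2}=0, p_{-1}=1, q_{-2}=1, q_{-1}=0):
  i=0: a_0=14, p_0 = 14*1 + 0 = 14, q_0 = 14*0 + 1 = 1.
  i=1: a_1=3, p_1 = 3*14 + 1 = 43, q_1 = 3*1 + 0 = 3.
  i=2: a_2=6, p_2 = 6*43 + 14 = 272, q_2 = 6*3 + 1 = 19.
  i=3: a_3=1, p_3 = 1*272 + 43 = 315, q_3 = 1*19 + 3 = 22.
  i=4: a_4=4, p_4 = 4*315 + 272 = 1532, q_4 = 4*22 + 19 = 107.
  i=5: a_5=1, p_5 = 1*1532 + 315 = 1847, q_5 = 1*107 + 22 = 129.
  i=6: a_6=6, p_6 = 6*1847 + 1532 = 12614, q_6 = 6*129 + 107 = 881.
  i=7: a_7=3, p_7 = 3*12614 + 1847 = 39689, q_7 = 3*881 + 129 = 2772.
Check: 39689^2 - 205*2772^2 = 1575216721 - 1575216720 = 1, so (x, y) = (39689, 2772) solves the equation, and by the theorem it is the least positive solution.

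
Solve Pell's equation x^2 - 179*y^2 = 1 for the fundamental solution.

First expand sqrt(179) as a continued fraction. With x_i = (sqrt(179) + m_i)/d_i and (m_0, d_0) = (0, 1): a_0 = floor(sqrt(179)) = 13, since 13^2 = 169 <= 179 < 196 = 14^2.
Iterate m_{i+1} = d_i*a_i - m_i, d_{i+1} = (179 - m_{i+1}^2)/d_i, a_{i+1} = floor((a_0 + m_{i+1})/d_{i+1}):
  m_1 = 1*13 - 0 = 13, d_1 = (179 - 13^2)/1 = 10/1 = 10, a_1 = floor((13 + 13)/10) = 2.
  m_2 = 10*2 - 13 = 7, d_2 = (179 - 7^2)/10 = 130/10 = 13, a_2 = floor((13 + 7)/13) = 1.
  m_3 = 13*1 - 7 = 6, d_3 = (179 - 6^2)/13 = 143/13 = 11, a_3 = floor((13 + 6)/11) = 1.
  m_4 = 11*1 - 6 = 5, d_4 = (179 - 5^2)/11 = 154/11 = 14, a_4 = floor((13 + 5)/14) = 1.
  m_5 = 14*1 - 5 = 9, d_5 = (179 - 9^2)/14 = 98/14 = 7, a_5 = floor((13 + 9)/7) = 3.
  m_6 = 7*3 - 9 = 12, d_6 = (179 - 12^2)/7 = 35/7 = 5, a_6 = floor((13 + 12)/5) = 5.
  m_7 = 5*5 - 12 = 13, d_7 = (179 - 13^2)/5 = 10/5 = 2, a_7 = floor((13 + 13)/2) = 13.
  m_8 = 2*13 - 13 = 13, d_8 = (179 - 13^2)/2 = 10/2 = 5, a_8 = floor((13 + 13)/5) = 5.
  m_9 = 5*5 - 13 = 12, d_9 = (179 - 12^2)/5 = 35/5 = 7, a_9 = floor((13 + 12)/7) = 3.
  m_10 = 7*3 - 12 = 9, d_10 = (179 - 9^2)/7 = 98/7 = 14, a_10 = floor((13 + 9)/14) = 1.
  m_11 = 14*1 - 9 = 5, d_11 = (179 - 5^2)/14 = 154/14 = 11, a_11 = floor((13 + 5)/11) = 1.
  m_12 = 11*1 - 5 = 6, d_12 = (179 - 6^2)/11 = 143/11 = 13, a_12 = floor((13 + 6)/13) = 1.
  m_13 = 13*1 - 6 = 7, d_13 = (179 - 7^2)/13 = 130/13 = 10, a_13 = floor((13 + 7)/10) = 2.
  m_14 = 10*2 - 7 = 13, d_14 = (179 - 13^2)/10 = 10/10 = 1, a_14 = floor((13 + 13)/1) = 26.
  m_15 = 1*26 - 13 = 13, d_15 = (179 - 13^2)/1 = 10/1 = 10: (m_15, d_15) = (m_1, d_1) = (13, 10), so from here the quotients repeat a_1, ..., a_14; the period length is 14.
So sqrt(179) = [13; (2, 1, 1, 1, 3, 5, 13, 5, 3, 1, 1, 1, 2, 26)] with period length k = 14.
k is even, so the fundamental solution of x^2 - 179y^2 = 1 is (p_{k-1}, q_{k-1}) = (p_13, q_13); compute convergents through index 13.
Convergents (p_i = a_i*p_{i-1} + p_{i-2}, q_i = a_i*q_{i-1} + q_{i-2} with p_{-2}=0, p_{-1}=1, q_{-2}=1, q_{-1}=0):
  i=0: a_0=13, p_0 = 13*1 + 0 = 13, q_0 = 13*0 + 1 = 1.
  i=1: a_1=2, p_1 = 2*13 + 1 = 27, q_1 = 2*1 + 0 = 2.
  i=2: a_2=1, p_2 = 1*27 + 13 = 40, q_2 = 1*2 + 1 = 3.
  i=3: a_3=1, p_3 = 1*40 + 27 = 67, q_3 = 1*3 + 2 = 5.
  i=4: a_4=1, p_4 = 1*67 + 40 = 107, q_4 = 1*5 + 3 = 8.
  i=5: a_5=3, p_5 = 3*107 + 67 = 388, q_5 = 3*8 + 5 = 29.
  i=6: a_6=5, p_6 = 5*388 + 107 = 2047, q_6 = 5*29 + 8 = 153.
  i=7: a_7=13, p_7 = 13*2047 + 388 = 26999, q_7 = 13*153 + 29 = 2018.
  i=8: a_8=5, p_8 = 5*26999 + 2047 = 137042, q_8 = 5*2018 + 153 = 10243.
  i=9: a_9=3, p_9 = 3*137042 + 26999 = 438125, q_9 = 3*10243 + 2018 = 32747.
  i=10: a_10=1, p_10 = 1*438125 + 137042 = 575167, q_10 = 1*32747 + 10243 = 42990.
  i=11: a_11=1, p_11 = 1*575167 + 438125 = 1013292, q_11 = 1*42990 + 32747 = 75737.
  i=12: a_12=1, p_12 = 1*1013292 + 575167 = 1588459, q_12 = 1*75737 + 42990 = 118727.
  i=13: a_13=2, p_13 = 2*1588459 + 1013292 = 4190210, q_13 = 2*118727 + 75737 = 313191.
Check: 4190210^2 - 179*313191^2 = 17557859844100 - 17557859844099 = 1, so (x, y) = (4190210, 313191) solves the equation, and by the theorem it is the least positive solution.

(x, y) = (4190210, 313191)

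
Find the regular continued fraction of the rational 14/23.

Run the Euclidean algorithm on 14 and 23; the successive quotients are the partial quotients a_0, a_1, ... (each step inverts the fractional part left over by the previous one):
  14 = 0*23 + 14, so a_0 = 0.
  23 = 1*14 + 9, so a_1 = 1.
  14 = 1*9 + 5, so a_2 = 1.
  9 = 1*5 + 4, so a_3 = 1.
  5 = 1*4 + 1, so a_4 = 1.
  4 = 4*1 + 0, so a_5 = 4.
The remainder reaches 0 after 6 divisions, so the expansion has 6 partial quotients, read off in order.

[0; 1, 1, 1, 1, 4]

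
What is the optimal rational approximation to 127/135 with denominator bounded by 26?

16/17

Expand x = 127/135 as a continued fraction with the Euclidean algorithm:
  127 = 0*135 + 127, so a_0 = 0.
  135 = 1*127 + 8, so a_1 = 1.
  127 = 15*8 + 7, so a_2 = 15.
  8 = 1*7 + 1, so a_3 = 1.
  7 = 7*1 + 0, so a_4 = 7.
so x = [0; 1, 15, 1, 7].
Convergents (p_i = a_i*p_{i-1} + p_{i-2}, q_i = a_i*q_{i-1} + q_{i-2} with p_{-2}=0, p_{-1}=1, q_{-2}=1, q_{-1}=0), until the denominator exceeds 26:
  i=0: a_0=0, p_0 = 0*1 + 0 = 0, q_0 = 0*0 + 1 = 1.
  i=1: a_1=1, p_1 = 1*0 + 1 = 1, q_1 = 1*1 + 0 = 1.
  i=2: a_2=15, p_2 = 15*1 + 0 = 15, q_2 = 15*1 + 1 = 16.
  i=3: a_3=1, p_3 = 1*15 + 1 = 16, q_3 = 1*16 + 1 = 17.
  i=4: a_4=7, p_4 = 7*16 + 15 = 127, q_4 = 7*17 + 16 = 135.
q_4 = 135 > 26, so the last convergent with denominator <= 26 is p_3/q_3 = 16/17.
The closest fraction with denominator <= 26 is either p_3/q_3 or the intermediate fraction (k*p_3 + p_2)/(k*q_3 + q_2) with the largest k >= 1 whose denominator stays <= 26; these approach x as k grows, and every other convergent or intermediate fraction in range is farther away.
Largest k: floor((26 - q_2)/q_3) = floor((26 - 16)/17) = 0.
Since k = 0, no intermediate fraction beyond p_3/q_3 has denominator <= 26, so the convergent 16/17 is the closest (its error is |127*17 - 16*135|/(135*17) = 1/2295).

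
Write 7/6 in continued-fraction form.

[1; 6]

Run the Euclidean algorithm on 7 and 6; the successive quotients are the partial quotients a_0, a_1, ... (each step inverts the fractional part left over by the previous one):
  7 = 1*6 + 1, so a_0 = 1.
  6 = 6*1 + 0, so a_1 = 6.
The remainder reaches 0 after 2 divisions, so the expansion has 2 partial quotients, read off in order.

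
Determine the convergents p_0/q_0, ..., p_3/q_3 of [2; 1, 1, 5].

2/1, 3/1, 5/2, 28/11

Using the convergent recurrence p_i = a_i*p_{i-1} + p_{i-2}, q_i = a_i*q_{i-1} + q_{i-2} with p_{-2}=0, p_{-1}=1, q_{-2}=1, q_{-1}=0:
  i=0: a_0=2, p_0 = 2*1 + 0 = 2, q_0 = 2*0 + 1 = 1.
  i=1: a_1=1, p_1 = 1*2 + 1 = 3, q_1 = 1*1 + 0 = 1.
  i=2: a_2=1, p_2 = 1*3 + 2 = 5, q_2 = 1*1 + 1 = 2.
  i=3: a_3=5, p_3 = 5*5 + 3 = 28, q_3 = 5*2 + 1 = 11.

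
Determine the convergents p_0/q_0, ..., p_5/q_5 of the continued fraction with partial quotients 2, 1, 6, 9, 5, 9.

Using the convergent recurrence p_i = a_i*p_{i-1} + p_{i-2}, q_i = a_i*q_{i-1} + q_{i-2} with p_{-2}=0, p_{-1}=1, q_{-2}=1, q_{-1}=0:
  i=0: a_0=2, p_0 = 2*1 + 0 = 2, q_0 = 2*0 + 1 = 1.
  i=1: a_1=1, p_1 = 1*2 + 1 = 3, q_1 = 1*1 + 0 = 1.
  i=2: a_2=6, p_2 = 6*3 + 2 = 20, q_2 = 6*1 + 1 = 7.
  i=3: a_3=9, p_3 = 9*20 + 3 = 183, q_3 = 9*7 + 1 = 64.
  i=4: a_4=5, p_4 = 5*183 + 20 = 935, q_4 = 5*64 + 7 = 327.
  i=5: a_5=9, p_5 = 9*935 + 183 = 8598, q_5 = 9*327 + 64 = 3007.

2/1, 3/1, 20/7, 183/64, 935/327, 8598/3007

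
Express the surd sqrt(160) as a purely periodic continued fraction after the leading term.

[12; (1, 1, 1, 5, 1, 1, 1, 24)]

Write x_i = (sqrt(160) + m_i)/d_i with (m_0, d_0) = (0, 1). a_0 = floor(sqrt(160)) = 12, since 12^2 = 144 <= 160 < 169 = 13^2.
Iterate m_{i+1} = d_i*a_i - m_i, d_{i+1} = (160 - m_{i+1}^2)/d_i, a_{i+1} = floor((a_0 + m_{i+1})/d_{i+1}):
  m_1 = 1*12 - 0 = 12, d_1 = (160 - 12^2)/1 = 16/1 = 16, a_1 = floor((12 + 12)/16) = 1.
  m_2 = 16*1 - 12 = 4, d_2 = (160 - 4^2)/16 = 144/16 = 9, a_2 = floor((12 + 4)/9) = 1.
  m_3 = 9*1 - 4 = 5, d_3 = (160 - 5^2)/9 = 135/9 = 15, a_3 = floor((12 + 5)/15) = 1.
  m_4 = 15*1 - 5 = 10, d_4 = (160 - 10^2)/15 = 60/15 = 4, a_4 = floor((12 + 10)/4) = 5.
  m_5 = 4*5 - 10 = 10, d_5 = (160 - 10^2)/4 = 60/4 = 15, a_5 = floor((12 + 10)/15) = 1.
  m_6 = 15*1 - 10 = 5, d_6 = (160 - 5^2)/15 = 135/15 = 9, a_6 = floor((12 + 5)/9) = 1.
  m_7 = 9*1 - 5 = 4, d_7 = (160 - 4^2)/9 = 144/9 = 16, a_7 = floor((12 + 4)/16) = 1.
  m_8 = 16*1 - 4 = 12, d_8 = (160 - 12^2)/16 = 16/16 = 1, a_8 = floor((12 + 12)/1) = 24.
  m_9 = 1*24 - 12 = 12, d_9 = (160 - 12^2)/1 = 16/1 = 16: (m_9, d_9) = (m_1, d_1) = (12, 16), so from here the quotients repeat a_1, ..., a_8; the period length is 8.
Hence the expansion of sqrt(160) is a_0 = 12 followed by the repeating block 1, 1, 1, 5, 1, 1, 1, 24 (period 8).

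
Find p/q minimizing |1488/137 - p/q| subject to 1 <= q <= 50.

Expand x = 1488/137 as a continued fraction with the Euclidean algorithm:
  1488 = 10*137 + 118, so a_0 = 10.
  137 = 1*118 + 19, so a_1 = 1.
  118 = 6*19 + 4, so a_2 = 6.
  19 = 4*4 + 3, so a_3 = 4.
  4 = 1*3 + 1, so a_4 = 1.
  3 = 3*1 + 0, so a_5 = 3.
so x = [10; 1, 6, 4, 1, 3].
Convergents (p_i = a_i*p_{i-1} + p_{i-2}, q_i = a_i*q_{i-1} + q_{i-2} with p_{-2}=0, p_{-1}=1, q_{-2}=1, q_{-1}=0), until the denominator exceeds 50:
  i=0: a_0=10, p_0 = 10*1 + 0 = 10, q_0 = 10*0 + 1 = 1.
  i=1: a_1=1, p_1 = 1*10 + 1 = 11, q_1 = 1*1 + 0 = 1.
  i=2: a_2=6, p_2 = 6*11 + 10 = 76, q_2 = 6*1 + 1 = 7.
  i=3: a_3=4, p_3 = 4*76 + 11 = 315, q_3 = 4*7 + 1 = 29.
  i=4: a_4=1, p_4 = 1*315 + 76 = 391, q_4 = 1*29 + 7 = 36.
  i=5: a_5=3, p_5 = 3*391 + 315 = 1488, q_5 = 3*36 + 29 = 137.
q_5 = 137 > 50, so the last convergent with denominator <= 50 is p_4/q_4 = 391/36.
The closest fraction with denominator <= 50 is either p_4/q_4 or the intermediate fraction (k*p_4 + p_3)/(k*q_4 + q_3) with the largest k >= 1 whose denominator stays <= 50; these approach x as k grows, and every other convergent or intermediate fraction in range is farther away.
Largest k: floor((50 - q_3)/q_4) = floor((50 - 29)/36) = 0.
Since k = 0, no intermediate fraction beyond p_4/q_4 has denominator <= 50, so the convergent 391/36 is the closest (its error is |1488*36 - 391*137|/(137*36) = 1/4932).

391/36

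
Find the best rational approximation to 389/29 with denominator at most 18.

Expand x = 389/29 as a continued fraction with the Euclidean algorithm:
  389 = 13*29 + 12, so a_0 = 13.
  29 = 2*12 + 5, so a_1 = 2.
  12 = 2*5 + 2, so a_2 = 2.
  5 = 2*2 + 1, so a_3 = 2.
  2 = 2*1 + 0, so a_4 = 2.
so x = [13; 2, 2, 2, 2].
Convergents (p_i = a_i*p_{i-1} + p_{i-2}, q_i = a_i*q_{i-1} + q_{i-2} with p_{-2}=0, p_{-1}=1, q_{-2}=1, q_{-1}=0), until the denominator exceeds 18:
  i=0: a_0=13, p_0 = 13*1 + 0 = 13, q_0 = 13*0 + 1 = 1.
  i=1: a_1=2, p_1 = 2*13 + 1 = 27, q_1 = 2*1 + 0 = 2.
  i=2: a_2=2, p_2 = 2*27 + 13 = 67, q_2 = 2*2 + 1 = 5.
  i=3: a_3=2, p_3 = 2*67 + 27 = 161, q_3 = 2*5 + 2 = 12.
  i=4: a_4=2, p_4 = 2*161 + 67 = 389, q_4 = 2*12 + 5 = 29.
q_4 = 29 > 18, so the last convergent with denominator <= 18 is p_3/q_3 = 161/12.
The closest fraction with denominator <= 18 is either p_3/q_3 or the intermediate fraction (k*p_3 + p_2)/(k*q_3 + q_2) with the largest k >= 1 whose denominator stays <= 18; these approach x as k grows, and every other convergent or intermediate fraction in range is farther away.
Largest k: floor((18 - q_2)/q_3) = floor((18 - 5)/12) = 1.
That gives (1*161 + 67)/(1*12 + 5) = 228/17.
Compare the errors: |x - 161/12| = |389*12 - 161*29|/(29*12) = 1/348, and |x - 228/17| = |389*17 - 228*29|/(29*17) = 1/493.
Cross-multiplying, 1*348 = 348 < 493 = 1*493, so 1/493 is smaller: the intermediate fraction 228/17 is closer to x than 161/12.

228/17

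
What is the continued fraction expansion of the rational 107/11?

[9; 1, 2, 1, 2]

Run the Euclidean algorithm on 107 and 11; the successive quotients are the partial quotients a_0, a_1, ... (each step inverts the fractional part left over by the previous one):
  107 = 9*11 + 8, so a_0 = 9.
  11 = 1*8 + 3, so a_1 = 1.
  8 = 2*3 + 2, so a_2 = 2.
  3 = 1*2 + 1, so a_3 = 1.
  2 = 2*1 + 0, so a_4 = 2.
The remainder reaches 0 after 5 divisions, so the expansion has 5 partial quotients, read off in order.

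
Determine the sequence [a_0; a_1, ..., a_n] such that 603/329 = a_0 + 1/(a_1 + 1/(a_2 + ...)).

[1; 1, 4, 1, 54]

Run the Euclidean algorithm on 603 and 329; the successive quotients are the partial quotients a_0, a_1, ... (each step inverts the fractional part left over by the previous one):
  603 = 1*329 + 274, so a_0 = 1.
  329 = 1*274 + 55, so a_1 = 1.
  274 = 4*55 + 54, so a_2 = 4.
  55 = 1*54 + 1, so a_3 = 1.
  54 = 54*1 + 0, so a_4 = 54.
The remainder reaches 0 after 5 divisions, so the expansion has 5 partial quotients, read off in order.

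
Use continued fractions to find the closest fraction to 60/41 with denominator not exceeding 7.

Expand x = 60/41 as a continued fraction with the Euclidean algorithm:
  60 = 1*41 + 19, so a_0 = 1.
  41 = 2*19 + 3, so a_1 = 2.
  19 = 6*3 + 1, so a_2 = 6.
  3 = 3*1 + 0, so a_3 = 3.
so x = [1; 2, 6, 3].
Convergents (p_i = a_i*p_{i-1} + p_{i-2}, q_i = a_i*q_{i-1} + q_{i-2} with p_{-2}=0, p_{-1}=1, q_{-2}=1, q_{-1}=0), until the denominator exceeds 7:
  i=0: a_0=1, p_0 = 1*1 + 0 = 1, q_0 = 1*0 + 1 = 1.
  i=1: a_1=2, p_1 = 2*1 + 1 = 3, q_1 = 2*1 + 0 = 2.
  i=2: a_2=6, p_2 = 6*3 + 1 = 19, q_2 = 6*2 + 1 = 13.
q_2 = 13 > 7, so the last convergent with denominator <= 7 is p_1/q_1 = 3/2.
The closest fraction with denominator <= 7 is either p_1/q_1 or the intermediate fraction (k*p_1 + p_0)/(k*q_1 + q_0) with the largest k >= 1 whose denominator stays <= 7; these approach x as k grows, and every other convergent or intermediate fraction in range is farther away.
Largest k: floor((7 - q_0)/q_1) = floor((7 - 1)/2) = 3.
That gives (3*3 + 1)/(3*2 + 1) = 10/7.
Compare the errors: |x - 3/2| = |60*2 - 3*41|/(41*2) = 3/82, and |x - 10/7| = |60*7 - 10*41|/(41*7) = 10/287.
Cross-multiplying, 10*82 = 820 < 861 = 3*287, so 10/287 is smaller: the intermediate fraction 10/7 is closer to x than 3/2.

10/7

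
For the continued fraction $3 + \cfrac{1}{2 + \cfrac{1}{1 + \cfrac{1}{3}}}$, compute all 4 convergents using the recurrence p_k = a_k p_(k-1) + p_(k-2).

Using the convergent recurrence p_i = a_i*p_{i-1} + p_{i-2}, q_i = a_i*q_{i-1} + q_{i-2} with p_{-2}=0, p_{-1}=1, q_{-2}=1, q_{-1}=0:
  i=0: a_0=3, p_0 = 3*1 + 0 = 3, q_0 = 3*0 + 1 = 1.
  i=1: a_1=2, p_1 = 2*3 + 1 = 7, q_1 = 2*1 + 0 = 2.
  i=2: a_2=1, p_2 = 1*7 + 3 = 10, q_2 = 1*2 + 1 = 3.
  i=3: a_3=3, p_3 = 3*10 + 7 = 37, q_3 = 3*3 + 2 = 11.

3/1, 7/2, 10/3, 37/11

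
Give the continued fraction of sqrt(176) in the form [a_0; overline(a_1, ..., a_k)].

Write x_i = (sqrt(176) + m_i)/d_i with (m_0, d_0) = (0, 1). a_0 = floor(sqrt(176)) = 13, since 13^2 = 169 <= 176 < 196 = 14^2.
Iterate m_{i+1} = d_i*a_i - m_i, d_{i+1} = (176 - m_{i+1}^2)/d_i, a_{i+1} = floor((a_0 + m_{i+1})/d_{i+1}):
  m_1 = 1*13 - 0 = 13, d_1 = (176 - 13^2)/1 = 7/1 = 7, a_1 = floor((13 + 13)/7) = 3.
  m_2 = 7*3 - 13 = 8, d_2 = (176 - 8^2)/7 = 112/7 = 16, a_2 = floor((13 + 8)/16) = 1.
  m_3 = 16*1 - 8 = 8, d_3 = (176 - 8^2)/16 = 112/16 = 7, a_3 = floor((13 + 8)/7) = 3.
  m_4 = 7*3 - 8 = 13, d_4 = (176 - 13^2)/7 = 7/7 = 1, a_4 = floor((13 + 13)/1) = 26.
  m_5 = 1*26 - 13 = 13, d_5 = (176 - 13^2)/1 = 7/1 = 7: (m_5, d_5) = (m_1, d_1) = (13, 7), so from here the quotients repeat a_1, ..., a_4; the period length is 4.
Hence the expansion of sqrt(176) is a_0 = 13 followed by the repeating block 3, 1, 3, 26 (period 4).

[13; overline(3, 1, 3, 26)]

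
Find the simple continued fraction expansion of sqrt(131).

[11; (2, 4, 11, 4, 2, 22)]

Write x_i = (sqrt(131) + m_i)/d_i with (m_0, d_0) = (0, 1). a_0 = floor(sqrt(131)) = 11, since 11^2 = 121 <= 131 < 144 = 12^2.
Iterate m_{i+1} = d_i*a_i - m_i, d_{i+1} = (131 - m_{i+1}^2)/d_i, a_{i+1} = floor((a_0 + m_{i+1})/d_{i+1}):
  m_1 = 1*11 - 0 = 11, d_1 = (131 - 11^2)/1 = 10/1 = 10, a_1 = floor((11 + 11)/10) = 2.
  m_2 = 10*2 - 11 = 9, d_2 = (131 - 9^2)/10 = 50/10 = 5, a_2 = floor((11 + 9)/5) = 4.
  m_3 = 5*4 - 9 = 11, d_3 = (131 - 11^2)/5 = 10/5 = 2, a_3 = floor((11 + 11)/2) = 11.
  m_4 = 2*11 - 11 = 11, d_4 = (131 - 11^2)/2 = 10/2 = 5, a_4 = floor((11 + 11)/5) = 4.
  m_5 = 5*4 - 11 = 9, d_5 = (131 - 9^2)/5 = 50/5 = 10, a_5 = floor((11 + 9)/10) = 2.
  m_6 = 10*2 - 9 = 11, d_6 = (131 - 11^2)/10 = 10/10 = 1, a_6 = floor((11 + 11)/1) = 22.
  m_7 = 1*22 - 11 = 11, d_7 = (131 - 11^2)/1 = 10/1 = 10: (m_7, d_7) = (m_1, d_1) = (11, 10), so from here the quotients repeat a_1, ..., a_6; the period length is 6.
Hence the expansion of sqrt(131) is a_0 = 11 followed by the repeating block 2, 4, 11, 4, 2, 22 (period 6).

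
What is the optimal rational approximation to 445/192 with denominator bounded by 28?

51/22

Expand x = 445/192 as a continued fraction with the Euclidean algorithm:
  445 = 2*192 + 61, so a_0 = 2.
  192 = 3*61 + 9, so a_1 = 3.
  61 = 6*9 + 7, so a_2 = 6.
  9 = 1*7 + 2, so a_3 = 1.
  7 = 3*2 + 1, so a_4 = 3.
  2 = 2*1 + 0, so a_5 = 2.
so x = [2; 3, 6, 1, 3, 2].
Convergents (p_i = a_i*p_{i-1} + p_{i-2}, q_i = a_i*q_{i-1} + q_{i-2} with p_{-2}=0, p_{-1}=1, q_{-2}=1, q_{-1}=0), until the denominator exceeds 28:
  i=0: a_0=2, p_0 = 2*1 + 0 = 2, q_0 = 2*0 + 1 = 1.
  i=1: a_1=3, p_1 = 3*2 + 1 = 7, q_1 = 3*1 + 0 = 3.
  i=2: a_2=6, p_2 = 6*7 + 2 = 44, q_2 = 6*3 + 1 = 19.
  i=3: a_3=1, p_3 = 1*44 + 7 = 51, q_3 = 1*19 + 3 = 22.
  i=4: a_4=3, p_4 = 3*51 + 44 = 197, q_4 = 3*22 + 19 = 85.
q_4 = 85 > 28, so the last convergent with denominator <= 28 is p_3/q_3 = 51/22.
The closest fraction with denominator <= 28 is either p_3/q_3 or the intermediate fraction (k*p_3 + p_2)/(k*q_3 + q_2) with the largest k >= 1 whose denominator stays <= 28; these approach x as k grows, and every other convergent or intermediate fraction in range is farther away.
Largest k: floor((28 - q_2)/q_3) = floor((28 - 19)/22) = 0.
Since k = 0, no intermediate fraction beyond p_3/q_3 has denominator <= 28, so the convergent 51/22 is the closest (its error is |445*22 - 51*192|/(192*22) = 2/4224).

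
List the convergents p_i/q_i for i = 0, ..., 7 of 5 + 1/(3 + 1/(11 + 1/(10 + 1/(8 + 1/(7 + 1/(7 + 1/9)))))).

5/1, 16/3, 181/34, 1826/343, 14789/2778, 105349/19789, 752232/141301, 6875437/1291498

Using the convergent recurrence p_i = a_i*p_{i-1} + p_{i-2}, q_i = a_i*q_{i-1} + q_{i-2} with p_{-2}=0, p_{-1}=1, q_{-2}=1, q_{-1}=0:
  i=0: a_0=5, p_0 = 5*1 + 0 = 5, q_0 = 5*0 + 1 = 1.
  i=1: a_1=3, p_1 = 3*5 + 1 = 16, q_1 = 3*1 + 0 = 3.
  i=2: a_2=11, p_2 = 11*16 + 5 = 181, q_2 = 11*3 + 1 = 34.
  i=3: a_3=10, p_3 = 10*181 + 16 = 1826, q_3 = 10*34 + 3 = 343.
  i=4: a_4=8, p_4 = 8*1826 + 181 = 14789, q_4 = 8*343 + 34 = 2778.
  i=5: a_5=7, p_5 = 7*14789 + 1826 = 105349, q_5 = 7*2778 + 343 = 19789.
  i=6: a_6=7, p_6 = 7*105349 + 14789 = 752232, q_6 = 7*19789 + 2778 = 141301.
  i=7: a_7=9, p_7 = 9*752232 + 105349 = 6875437, q_7 = 9*141301 + 19789 = 1291498.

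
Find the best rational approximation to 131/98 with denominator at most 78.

Expand x = 131/98 as a continued fraction with the Euclidean algorithm:
  131 = 1*98 + 33, so a_0 = 1.
  98 = 2*33 + 32, so a_1 = 2.
  33 = 1*32 + 1, so a_2 = 1.
  32 = 32*1 + 0, so a_3 = 32.
so x = [1; 2, 1, 32].
Convergents (p_i = a_i*p_{i-1} + p_{i-2}, q_i = a_i*q_{i-1} + q_{i-2} with p_{-2}=0, p_{-1}=1, q_{-2}=1, q_{-1}=0), until the denominator exceeds 78:
  i=0: a_0=1, p_0 = 1*1 + 0 = 1, q_0 = 1*0 + 1 = 1.
  i=1: a_1=2, p_1 = 2*1 + 1 = 3, q_1 = 2*1 + 0 = 2.
  i=2: a_2=1, p_2 = 1*3 + 1 = 4, q_2 = 1*2 + 1 = 3.
  i=3: a_3=32, p_3 = 32*4 + 3 = 131, q_3 = 32*3 + 2 = 98.
q_3 = 98 > 78, so the last convergent with denominator <= 78 is p_2/q_2 = 4/3.
The closest fraction with denominator <= 78 is either p_2/q_2 or the intermediate fraction (k*p_2 + p_1)/(k*q_2 + q_1) with the largest k >= 1 whose denominator stays <= 78; these approach x as k grows, and every other convergent or intermediate fraction in range is farther away.
Largest k: floor((78 - q_1)/q_2) = floor((78 - 2)/3) = 25.
That gives (25*4 + 3)/(25*3 + 2) = 103/77.
Compare the errors: |x - 4/3| = |131*3 - 4*98|/(98*3) = 1/294, and |x - 103/77| = |131*77 - 103*98|/(98*77) = 7/7546.
Cross-multiplying, 7*294 = 2058 < 7546 = 1*7546, so 7/7546 is smaller: the intermediate fraction 103/77 is closer to x than 4/3.

103/77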